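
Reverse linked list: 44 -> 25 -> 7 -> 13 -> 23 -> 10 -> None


Step 1: curr=44, set curr.next=prev(None) | reversed so far: 44
Step 2: curr=25, set curr.next=prev(44) | reversed so far: 25 -> 44
Step 3: curr=7, set curr.next=prev(25) | reversed so far: 7 -> 25 -> 44
Step 4: curr=13, set curr.next=prev(7) | reversed so far: 13 -> 7 -> 25 -> 44
Step 5: curr=23, set curr.next=prev(13) | reversed so far: 23 -> 13 -> 7 -> 25 -> 44
Step 6: curr=10, set curr.next=prev(23) | reversed so far: 10 -> 23 -> 13 -> 7 -> 25 -> 44

10 -> 23 -> 13 -> 7 -> 25 -> 44 -> None


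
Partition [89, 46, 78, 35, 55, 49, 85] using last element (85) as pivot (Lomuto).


Pivot: 85
  46 <= 85: swap -> [46, 89, 78, 35, 55, 49, 85]
  78 <= 85: swap -> [46, 78, 89, 35, 55, 49, 85]
  35 <= 85: swap -> [46, 78, 35, 89, 55, 49, 85]
  55 <= 85: swap -> [46, 78, 35, 55, 89, 49, 85]
  49 <= 85: swap -> [46, 78, 35, 55, 49, 89, 85]
Place pivot at 5: [46, 78, 35, 55, 49, 85, 89]

Partitioned: [46, 78, 35, 55, 49, 85, 89]


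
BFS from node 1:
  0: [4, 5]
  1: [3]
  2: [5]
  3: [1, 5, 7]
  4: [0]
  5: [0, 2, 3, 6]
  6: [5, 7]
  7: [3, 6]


Visit 1, enqueue [3]
Visit 3, enqueue [5, 7]
Visit 5, enqueue [0, 2, 6]
Visit 7, enqueue []
Visit 0, enqueue [4]
Visit 2, enqueue []
Visit 6, enqueue []
Visit 4, enqueue []

BFS order: [1, 3, 5, 7, 0, 2, 6, 4]


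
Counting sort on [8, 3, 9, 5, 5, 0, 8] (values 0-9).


Input: [8, 3, 9, 5, 5, 0, 8]
Counts: [1, 0, 0, 1, 0, 2, 0, 0, 2, 1]

Sorted: [0, 3, 5, 5, 8, 8, 9]


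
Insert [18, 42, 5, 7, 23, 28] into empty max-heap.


Insert 18: [18]
Insert 42: [42, 18]
Insert 5: [42, 18, 5]
Insert 7: [42, 18, 5, 7]
Insert 23: [42, 23, 5, 7, 18]
Insert 28: [42, 23, 28, 7, 18, 5]

Final heap: [42, 23, 28, 7, 18, 5]


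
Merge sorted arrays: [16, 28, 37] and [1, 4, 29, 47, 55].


Take 1 from B
Take 4 from B
Take 16 from A
Take 28 from A
Take 29 from B
Take 37 from A

Merged: [1, 4, 16, 28, 29, 37, 47, 55]


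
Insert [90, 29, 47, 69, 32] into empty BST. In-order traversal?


Insert 90: root
Insert 29: L from 90
Insert 47: L from 90 -> R from 29
Insert 69: L from 90 -> R from 29 -> R from 47
Insert 32: L from 90 -> R from 29 -> L from 47

In-order: [29, 32, 47, 69, 90]


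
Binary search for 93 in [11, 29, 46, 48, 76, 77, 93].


Step 1: lo=0, hi=6, mid=3, val=48
Step 2: lo=4, hi=6, mid=5, val=77
Step 3: lo=6, hi=6, mid=6, val=93

Found at index 6


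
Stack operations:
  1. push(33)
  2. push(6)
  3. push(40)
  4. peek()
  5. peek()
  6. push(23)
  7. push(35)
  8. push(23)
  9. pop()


push(33) -> [33]
push(6) -> [33, 6]
push(40) -> [33, 6, 40]
peek()->40
peek()->40
push(23) -> [33, 6, 40, 23]
push(35) -> [33, 6, 40, 23, 35]
push(23) -> [33, 6, 40, 23, 35, 23]
pop()->23, [33, 6, 40, 23, 35]

Final stack: [33, 6, 40, 23, 35]


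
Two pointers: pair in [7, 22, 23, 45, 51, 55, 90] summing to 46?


lo=0(7)+hi=6(90)=97
lo=0(7)+hi=5(55)=62
lo=0(7)+hi=4(51)=58
lo=0(7)+hi=3(45)=52
lo=0(7)+hi=2(23)=30
lo=1(22)+hi=2(23)=45

No pair found


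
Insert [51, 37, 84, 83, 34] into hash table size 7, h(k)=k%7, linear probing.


Insert 51: h=2 -> slot 2
Insert 37: h=2, 1 probes -> slot 3
Insert 84: h=0 -> slot 0
Insert 83: h=6 -> slot 6
Insert 34: h=6, 2 probes -> slot 1

Table: [84, 34, 51, 37, None, None, 83]


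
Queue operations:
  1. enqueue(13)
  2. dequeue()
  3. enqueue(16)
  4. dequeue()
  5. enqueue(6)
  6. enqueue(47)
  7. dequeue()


enqueue(13) -> [13]
dequeue()->13, []
enqueue(16) -> [16]
dequeue()->16, []
enqueue(6) -> [6]
enqueue(47) -> [6, 47]
dequeue()->6, [47]

Final queue: [47]


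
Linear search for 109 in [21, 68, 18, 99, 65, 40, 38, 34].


i=0: 21!=109
i=1: 68!=109
i=2: 18!=109
i=3: 99!=109
i=4: 65!=109
i=5: 40!=109
i=6: 38!=109
i=7: 34!=109

Not found, 8 comps


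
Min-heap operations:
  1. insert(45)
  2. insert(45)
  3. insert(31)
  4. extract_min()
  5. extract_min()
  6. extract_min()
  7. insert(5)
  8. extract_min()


insert(45) -> [45]
insert(45) -> [45, 45]
insert(31) -> [31, 45, 45]
extract_min()->31, [45, 45]
extract_min()->45, [45]
extract_min()->45, []
insert(5) -> [5]
extract_min()->5, []

Final heap: []


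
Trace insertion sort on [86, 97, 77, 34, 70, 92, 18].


Initial: [86, 97, 77, 34, 70, 92, 18]
Insert 97: [86, 97, 77, 34, 70, 92, 18]
Insert 77: [77, 86, 97, 34, 70, 92, 18]
Insert 34: [34, 77, 86, 97, 70, 92, 18]
Insert 70: [34, 70, 77, 86, 97, 92, 18]
Insert 92: [34, 70, 77, 86, 92, 97, 18]
Insert 18: [18, 34, 70, 77, 86, 92, 97]

Sorted: [18, 34, 70, 77, 86, 92, 97]


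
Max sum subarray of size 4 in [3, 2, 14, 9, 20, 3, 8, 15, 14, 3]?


[0:4]: 28
[1:5]: 45
[2:6]: 46
[3:7]: 40
[4:8]: 46
[5:9]: 40
[6:10]: 40

Max: 46 at [2:6]


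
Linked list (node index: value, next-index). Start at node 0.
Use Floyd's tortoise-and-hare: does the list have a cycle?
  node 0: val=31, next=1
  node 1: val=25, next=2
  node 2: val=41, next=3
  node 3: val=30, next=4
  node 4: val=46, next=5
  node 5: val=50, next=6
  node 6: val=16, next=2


Floyd's tortoise (slow, +1) and hare (fast, +2):
  init: slow=0, fast=0
  step 1: slow=1, fast=2
  step 2: slow=2, fast=4
  step 3: slow=3, fast=6
  step 4: slow=4, fast=3
  step 5: slow=5, fast=5
  slow == fast at node 5: cycle detected

Cycle: yes


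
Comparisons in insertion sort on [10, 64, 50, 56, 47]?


Algorithm: insertion sort
Input: [10, 64, 50, 56, 47]
Sorted: [10, 47, 50, 56, 64]

9


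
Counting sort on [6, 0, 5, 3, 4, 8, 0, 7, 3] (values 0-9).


Input: [6, 0, 5, 3, 4, 8, 0, 7, 3]
Counts: [2, 0, 0, 2, 1, 1, 1, 1, 1, 0]

Sorted: [0, 0, 3, 3, 4, 5, 6, 7, 8]


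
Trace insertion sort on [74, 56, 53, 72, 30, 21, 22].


Initial: [74, 56, 53, 72, 30, 21, 22]
Insert 56: [56, 74, 53, 72, 30, 21, 22]
Insert 53: [53, 56, 74, 72, 30, 21, 22]
Insert 72: [53, 56, 72, 74, 30, 21, 22]
Insert 30: [30, 53, 56, 72, 74, 21, 22]
Insert 21: [21, 30, 53, 56, 72, 74, 22]
Insert 22: [21, 22, 30, 53, 56, 72, 74]

Sorted: [21, 22, 30, 53, 56, 72, 74]


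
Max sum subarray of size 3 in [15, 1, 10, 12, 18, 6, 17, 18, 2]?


[0:3]: 26
[1:4]: 23
[2:5]: 40
[3:6]: 36
[4:7]: 41
[5:8]: 41
[6:9]: 37

Max: 41 at [4:7]


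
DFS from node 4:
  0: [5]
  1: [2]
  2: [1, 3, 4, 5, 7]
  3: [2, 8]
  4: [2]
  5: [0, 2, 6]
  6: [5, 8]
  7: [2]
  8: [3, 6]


Visit 4, push [2]
Visit 2, push [7, 5, 3, 1]
Visit 1, push []
Visit 3, push [8]
Visit 8, push [6]
Visit 6, push [5]
Visit 5, push [0]
Visit 0, push []
Visit 7, push []

DFS order: [4, 2, 1, 3, 8, 6, 5, 0, 7]


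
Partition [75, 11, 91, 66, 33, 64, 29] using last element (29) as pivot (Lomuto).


Pivot: 29
  11 <= 29: swap -> [11, 75, 91, 66, 33, 64, 29]
Place pivot at 1: [11, 29, 91, 66, 33, 64, 75]

Partitioned: [11, 29, 91, 66, 33, 64, 75]


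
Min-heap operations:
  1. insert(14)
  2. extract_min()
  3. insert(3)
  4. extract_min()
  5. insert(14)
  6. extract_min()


insert(14) -> [14]
extract_min()->14, []
insert(3) -> [3]
extract_min()->3, []
insert(14) -> [14]
extract_min()->14, []

Final heap: []


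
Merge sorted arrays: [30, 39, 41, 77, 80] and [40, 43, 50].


Take 30 from A
Take 39 from A
Take 40 from B
Take 41 from A
Take 43 from B
Take 50 from B

Merged: [30, 39, 40, 41, 43, 50, 77, 80]


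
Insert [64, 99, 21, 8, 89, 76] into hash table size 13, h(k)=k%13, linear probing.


Insert 64: h=12 -> slot 12
Insert 99: h=8 -> slot 8
Insert 21: h=8, 1 probes -> slot 9
Insert 8: h=8, 2 probes -> slot 10
Insert 89: h=11 -> slot 11
Insert 76: h=11, 2 probes -> slot 0

Table: [76, None, None, None, None, None, None, None, 99, 21, 8, 89, 64]


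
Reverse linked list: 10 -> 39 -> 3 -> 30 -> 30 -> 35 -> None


Step 1: curr=10, set curr.next=prev(None) | reversed so far: 10
Step 2: curr=39, set curr.next=prev(10) | reversed so far: 39 -> 10
Step 3: curr=3, set curr.next=prev(39) | reversed so far: 3 -> 39 -> 10
Step 4: curr=30, set curr.next=prev(3) | reversed so far: 30 -> 3 -> 39 -> 10
Step 5: curr=30, set curr.next=prev(30) | reversed so far: 30 -> 30 -> 3 -> 39 -> 10
Step 6: curr=35, set curr.next=prev(30) | reversed so far: 35 -> 30 -> 30 -> 3 -> 39 -> 10

35 -> 30 -> 30 -> 3 -> 39 -> 10 -> None


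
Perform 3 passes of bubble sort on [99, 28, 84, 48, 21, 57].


Initial: [99, 28, 84, 48, 21, 57]
Pass 1: [28, 84, 48, 21, 57, 99] (5 swaps)
Pass 2: [28, 48, 21, 57, 84, 99] (3 swaps)
Pass 3: [28, 21, 48, 57, 84, 99] (1 swaps)

After 3 passes: [28, 21, 48, 57, 84, 99]


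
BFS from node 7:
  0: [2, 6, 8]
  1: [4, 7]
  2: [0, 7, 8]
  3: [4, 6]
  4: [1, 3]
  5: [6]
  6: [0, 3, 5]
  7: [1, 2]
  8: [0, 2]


Visit 7, enqueue [1, 2]
Visit 1, enqueue [4]
Visit 2, enqueue [0, 8]
Visit 4, enqueue [3]
Visit 0, enqueue [6]
Visit 8, enqueue []
Visit 3, enqueue []
Visit 6, enqueue [5]
Visit 5, enqueue []

BFS order: [7, 1, 2, 4, 0, 8, 3, 6, 5]


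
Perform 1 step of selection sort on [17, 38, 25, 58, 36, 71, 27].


Initial: [17, 38, 25, 58, 36, 71, 27]
Step 1: min=17 at 0
  Swap: [17, 38, 25, 58, 36, 71, 27]

After 1 step: [17, 38, 25, 58, 36, 71, 27]


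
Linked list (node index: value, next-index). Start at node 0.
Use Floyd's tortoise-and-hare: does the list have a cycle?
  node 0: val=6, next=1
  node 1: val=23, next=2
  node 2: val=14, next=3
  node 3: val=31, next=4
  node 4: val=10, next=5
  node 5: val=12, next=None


Floyd's tortoise (slow, +1) and hare (fast, +2):
  init: slow=0, fast=0
  step 1: slow=1, fast=2
  step 2: slow=2, fast=4
  step 3: fast 4->5->None, no cycle

Cycle: no


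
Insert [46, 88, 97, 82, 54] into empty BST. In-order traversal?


Insert 46: root
Insert 88: R from 46
Insert 97: R from 46 -> R from 88
Insert 82: R from 46 -> L from 88
Insert 54: R from 46 -> L from 88 -> L from 82

In-order: [46, 54, 82, 88, 97]


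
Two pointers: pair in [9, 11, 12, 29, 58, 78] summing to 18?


lo=0(9)+hi=5(78)=87
lo=0(9)+hi=4(58)=67
lo=0(9)+hi=3(29)=38
lo=0(9)+hi=2(12)=21
lo=0(9)+hi=1(11)=20

No pair found


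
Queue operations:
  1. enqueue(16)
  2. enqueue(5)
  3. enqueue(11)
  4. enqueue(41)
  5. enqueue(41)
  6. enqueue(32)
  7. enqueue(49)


enqueue(16) -> [16]
enqueue(5) -> [16, 5]
enqueue(11) -> [16, 5, 11]
enqueue(41) -> [16, 5, 11, 41]
enqueue(41) -> [16, 5, 11, 41, 41]
enqueue(32) -> [16, 5, 11, 41, 41, 32]
enqueue(49) -> [16, 5, 11, 41, 41, 32, 49]

Final queue: [16, 5, 11, 41, 41, 32, 49]


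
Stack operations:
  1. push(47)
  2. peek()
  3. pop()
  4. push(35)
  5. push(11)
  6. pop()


push(47) -> [47]
peek()->47
pop()->47, []
push(35) -> [35]
push(11) -> [35, 11]
pop()->11, [35]

Final stack: [35]


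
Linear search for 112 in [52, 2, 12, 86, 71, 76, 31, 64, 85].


i=0: 52!=112
i=1: 2!=112
i=2: 12!=112
i=3: 86!=112
i=4: 71!=112
i=5: 76!=112
i=6: 31!=112
i=7: 64!=112
i=8: 85!=112

Not found, 9 comps


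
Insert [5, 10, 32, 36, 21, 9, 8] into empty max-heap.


Insert 5: [5]
Insert 10: [10, 5]
Insert 32: [32, 5, 10]
Insert 36: [36, 32, 10, 5]
Insert 21: [36, 32, 10, 5, 21]
Insert 9: [36, 32, 10, 5, 21, 9]
Insert 8: [36, 32, 10, 5, 21, 9, 8]

Final heap: [36, 32, 10, 5, 21, 9, 8]


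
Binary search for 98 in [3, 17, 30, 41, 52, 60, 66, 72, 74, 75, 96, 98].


Step 1: lo=0, hi=11, mid=5, val=60
Step 2: lo=6, hi=11, mid=8, val=74
Step 3: lo=9, hi=11, mid=10, val=96
Step 4: lo=11, hi=11, mid=11, val=98

Found at index 11


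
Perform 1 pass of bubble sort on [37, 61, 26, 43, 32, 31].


Initial: [37, 61, 26, 43, 32, 31]
Pass 1: [37, 26, 43, 32, 31, 61] (4 swaps)

After 1 pass: [37, 26, 43, 32, 31, 61]


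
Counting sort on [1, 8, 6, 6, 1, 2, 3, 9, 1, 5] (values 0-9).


Input: [1, 8, 6, 6, 1, 2, 3, 9, 1, 5]
Counts: [0, 3, 1, 1, 0, 1, 2, 0, 1, 1]

Sorted: [1, 1, 1, 2, 3, 5, 6, 6, 8, 9]


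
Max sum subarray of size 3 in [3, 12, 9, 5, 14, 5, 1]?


[0:3]: 24
[1:4]: 26
[2:5]: 28
[3:6]: 24
[4:7]: 20

Max: 28 at [2:5]


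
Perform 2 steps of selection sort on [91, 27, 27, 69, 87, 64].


Initial: [91, 27, 27, 69, 87, 64]
Step 1: min=27 at 1
  Swap: [27, 91, 27, 69, 87, 64]
Step 2: min=27 at 2
  Swap: [27, 27, 91, 69, 87, 64]

After 2 steps: [27, 27, 91, 69, 87, 64]


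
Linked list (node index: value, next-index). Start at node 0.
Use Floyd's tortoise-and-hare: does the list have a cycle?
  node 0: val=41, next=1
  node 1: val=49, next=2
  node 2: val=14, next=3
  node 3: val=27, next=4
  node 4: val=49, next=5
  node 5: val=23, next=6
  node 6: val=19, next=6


Floyd's tortoise (slow, +1) and hare (fast, +2):
  init: slow=0, fast=0
  step 1: slow=1, fast=2
  step 2: slow=2, fast=4
  step 3: slow=3, fast=6
  step 4: slow=4, fast=6
  step 5: slow=5, fast=6
  step 6: slow=6, fast=6
  slow == fast at node 6: cycle detected

Cycle: yes


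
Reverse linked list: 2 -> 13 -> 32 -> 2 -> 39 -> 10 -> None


Step 1: curr=2, set curr.next=prev(None) | reversed so far: 2
Step 2: curr=13, set curr.next=prev(2) | reversed so far: 13 -> 2
Step 3: curr=32, set curr.next=prev(13) | reversed so far: 32 -> 13 -> 2
Step 4: curr=2, set curr.next=prev(32) | reversed so far: 2 -> 32 -> 13 -> 2
Step 5: curr=39, set curr.next=prev(2) | reversed so far: 39 -> 2 -> 32 -> 13 -> 2
Step 6: curr=10, set curr.next=prev(39) | reversed so far: 10 -> 39 -> 2 -> 32 -> 13 -> 2

10 -> 39 -> 2 -> 32 -> 13 -> 2 -> None


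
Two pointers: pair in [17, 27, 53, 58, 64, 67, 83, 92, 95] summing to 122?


lo=0(17)+hi=8(95)=112
lo=1(27)+hi=8(95)=122

Yes: 27+95=122


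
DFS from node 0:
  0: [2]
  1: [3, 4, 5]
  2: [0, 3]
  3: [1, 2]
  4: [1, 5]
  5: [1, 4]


Visit 0, push [2]
Visit 2, push [3]
Visit 3, push [1]
Visit 1, push [5, 4]
Visit 4, push [5]
Visit 5, push []

DFS order: [0, 2, 3, 1, 4, 5]


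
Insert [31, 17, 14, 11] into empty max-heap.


Insert 31: [31]
Insert 17: [31, 17]
Insert 14: [31, 17, 14]
Insert 11: [31, 17, 14, 11]

Final heap: [31, 17, 14, 11]


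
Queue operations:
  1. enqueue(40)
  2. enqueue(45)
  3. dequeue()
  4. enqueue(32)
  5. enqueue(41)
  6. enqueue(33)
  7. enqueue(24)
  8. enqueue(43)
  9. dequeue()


enqueue(40) -> [40]
enqueue(45) -> [40, 45]
dequeue()->40, [45]
enqueue(32) -> [45, 32]
enqueue(41) -> [45, 32, 41]
enqueue(33) -> [45, 32, 41, 33]
enqueue(24) -> [45, 32, 41, 33, 24]
enqueue(43) -> [45, 32, 41, 33, 24, 43]
dequeue()->45, [32, 41, 33, 24, 43]

Final queue: [32, 41, 33, 24, 43]


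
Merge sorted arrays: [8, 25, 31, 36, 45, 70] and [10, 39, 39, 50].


Take 8 from A
Take 10 from B
Take 25 from A
Take 31 from A
Take 36 from A
Take 39 from B
Take 39 from B
Take 45 from A
Take 50 from B

Merged: [8, 10, 25, 31, 36, 39, 39, 45, 50, 70]


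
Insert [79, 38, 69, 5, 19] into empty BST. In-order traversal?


Insert 79: root
Insert 38: L from 79
Insert 69: L from 79 -> R from 38
Insert 5: L from 79 -> L from 38
Insert 19: L from 79 -> L from 38 -> R from 5

In-order: [5, 19, 38, 69, 79]


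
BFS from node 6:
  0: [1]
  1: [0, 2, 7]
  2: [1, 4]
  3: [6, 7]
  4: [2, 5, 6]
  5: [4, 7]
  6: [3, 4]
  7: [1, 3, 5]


Visit 6, enqueue [3, 4]
Visit 3, enqueue [7]
Visit 4, enqueue [2, 5]
Visit 7, enqueue [1]
Visit 2, enqueue []
Visit 5, enqueue []
Visit 1, enqueue [0]
Visit 0, enqueue []

BFS order: [6, 3, 4, 7, 2, 5, 1, 0]


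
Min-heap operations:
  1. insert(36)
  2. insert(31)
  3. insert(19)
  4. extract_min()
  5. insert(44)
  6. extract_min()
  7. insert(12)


insert(36) -> [36]
insert(31) -> [31, 36]
insert(19) -> [19, 36, 31]
extract_min()->19, [31, 36]
insert(44) -> [31, 36, 44]
extract_min()->31, [36, 44]
insert(12) -> [12, 44, 36]

Final heap: [12, 44, 36]


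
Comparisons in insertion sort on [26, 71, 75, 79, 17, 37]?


Algorithm: insertion sort
Input: [26, 71, 75, 79, 17, 37]
Sorted: [17, 26, 37, 71, 75, 79]

11


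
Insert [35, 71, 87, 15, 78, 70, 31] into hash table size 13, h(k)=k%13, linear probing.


Insert 35: h=9 -> slot 9
Insert 71: h=6 -> slot 6
Insert 87: h=9, 1 probes -> slot 10
Insert 15: h=2 -> slot 2
Insert 78: h=0 -> slot 0
Insert 70: h=5 -> slot 5
Insert 31: h=5, 2 probes -> slot 7

Table: [78, None, 15, None, None, 70, 71, 31, None, 35, 87, None, None]


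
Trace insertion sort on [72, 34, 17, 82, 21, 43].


Initial: [72, 34, 17, 82, 21, 43]
Insert 34: [34, 72, 17, 82, 21, 43]
Insert 17: [17, 34, 72, 82, 21, 43]
Insert 82: [17, 34, 72, 82, 21, 43]
Insert 21: [17, 21, 34, 72, 82, 43]
Insert 43: [17, 21, 34, 43, 72, 82]

Sorted: [17, 21, 34, 43, 72, 82]


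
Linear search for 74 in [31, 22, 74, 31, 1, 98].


i=0: 31!=74
i=1: 22!=74
i=2: 74==74 found!

Found at 2, 3 comps


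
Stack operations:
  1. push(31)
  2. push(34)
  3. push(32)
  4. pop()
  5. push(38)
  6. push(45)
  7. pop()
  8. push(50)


push(31) -> [31]
push(34) -> [31, 34]
push(32) -> [31, 34, 32]
pop()->32, [31, 34]
push(38) -> [31, 34, 38]
push(45) -> [31, 34, 38, 45]
pop()->45, [31, 34, 38]
push(50) -> [31, 34, 38, 50]

Final stack: [31, 34, 38, 50]


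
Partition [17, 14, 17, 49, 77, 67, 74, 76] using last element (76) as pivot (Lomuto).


Pivot: 76
  17 <= 76: advance i (no swap)
  14 <= 76: advance i (no swap)
  17 <= 76: advance i (no swap)
  49 <= 76: advance i (no swap)
  67 <= 76: swap -> [17, 14, 17, 49, 67, 77, 74, 76]
  74 <= 76: swap -> [17, 14, 17, 49, 67, 74, 77, 76]
Place pivot at 6: [17, 14, 17, 49, 67, 74, 76, 77]

Partitioned: [17, 14, 17, 49, 67, 74, 76, 77]


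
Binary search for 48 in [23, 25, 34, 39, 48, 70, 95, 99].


Step 1: lo=0, hi=7, mid=3, val=39
Step 2: lo=4, hi=7, mid=5, val=70
Step 3: lo=4, hi=4, mid=4, val=48

Found at index 4


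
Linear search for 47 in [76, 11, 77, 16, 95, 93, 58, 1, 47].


i=0: 76!=47
i=1: 11!=47
i=2: 77!=47
i=3: 16!=47
i=4: 95!=47
i=5: 93!=47
i=6: 58!=47
i=7: 1!=47
i=8: 47==47 found!

Found at 8, 9 comps


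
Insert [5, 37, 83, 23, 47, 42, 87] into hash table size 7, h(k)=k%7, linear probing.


Insert 5: h=5 -> slot 5
Insert 37: h=2 -> slot 2
Insert 83: h=6 -> slot 6
Insert 23: h=2, 1 probes -> slot 3
Insert 47: h=5, 2 probes -> slot 0
Insert 42: h=0, 1 probes -> slot 1
Insert 87: h=3, 1 probes -> slot 4

Table: [47, 42, 37, 23, 87, 5, 83]


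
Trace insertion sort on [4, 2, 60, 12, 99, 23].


Initial: [4, 2, 60, 12, 99, 23]
Insert 2: [2, 4, 60, 12, 99, 23]
Insert 60: [2, 4, 60, 12, 99, 23]
Insert 12: [2, 4, 12, 60, 99, 23]
Insert 99: [2, 4, 12, 60, 99, 23]
Insert 23: [2, 4, 12, 23, 60, 99]

Sorted: [2, 4, 12, 23, 60, 99]


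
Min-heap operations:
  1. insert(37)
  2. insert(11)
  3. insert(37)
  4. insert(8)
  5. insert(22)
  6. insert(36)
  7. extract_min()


insert(37) -> [37]
insert(11) -> [11, 37]
insert(37) -> [11, 37, 37]
insert(8) -> [8, 11, 37, 37]
insert(22) -> [8, 11, 37, 37, 22]
insert(36) -> [8, 11, 36, 37, 22, 37]
extract_min()->8, [11, 22, 36, 37, 37]

Final heap: [11, 22, 36, 37, 37]


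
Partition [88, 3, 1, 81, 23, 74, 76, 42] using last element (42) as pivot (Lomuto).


Pivot: 42
  3 <= 42: swap -> [3, 88, 1, 81, 23, 74, 76, 42]
  1 <= 42: swap -> [3, 1, 88, 81, 23, 74, 76, 42]
  23 <= 42: swap -> [3, 1, 23, 81, 88, 74, 76, 42]
Place pivot at 3: [3, 1, 23, 42, 88, 74, 76, 81]

Partitioned: [3, 1, 23, 42, 88, 74, 76, 81]


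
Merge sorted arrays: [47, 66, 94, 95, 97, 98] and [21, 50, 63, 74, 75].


Take 21 from B
Take 47 from A
Take 50 from B
Take 63 from B
Take 66 from A
Take 74 from B
Take 75 from B

Merged: [21, 47, 50, 63, 66, 74, 75, 94, 95, 97, 98]


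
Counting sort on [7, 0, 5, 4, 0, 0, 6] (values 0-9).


Input: [7, 0, 5, 4, 0, 0, 6]
Counts: [3, 0, 0, 0, 1, 1, 1, 1, 0, 0]

Sorted: [0, 0, 0, 4, 5, 6, 7]


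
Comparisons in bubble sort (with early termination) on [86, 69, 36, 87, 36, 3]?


Algorithm: bubble sort (with early termination)
Input: [86, 69, 36, 87, 36, 3]
Sorted: [3, 36, 36, 69, 86, 87]

15


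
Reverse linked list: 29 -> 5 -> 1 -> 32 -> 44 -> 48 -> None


Step 1: curr=29, set curr.next=prev(None) | reversed so far: 29
Step 2: curr=5, set curr.next=prev(29) | reversed so far: 5 -> 29
Step 3: curr=1, set curr.next=prev(5) | reversed so far: 1 -> 5 -> 29
Step 4: curr=32, set curr.next=prev(1) | reversed so far: 32 -> 1 -> 5 -> 29
Step 5: curr=44, set curr.next=prev(32) | reversed so far: 44 -> 32 -> 1 -> 5 -> 29
Step 6: curr=48, set curr.next=prev(44) | reversed so far: 48 -> 44 -> 32 -> 1 -> 5 -> 29

48 -> 44 -> 32 -> 1 -> 5 -> 29 -> None


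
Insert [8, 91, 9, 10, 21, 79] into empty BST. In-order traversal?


Insert 8: root
Insert 91: R from 8
Insert 9: R from 8 -> L from 91
Insert 10: R from 8 -> L from 91 -> R from 9
Insert 21: R from 8 -> L from 91 -> R from 9 -> R from 10
Insert 79: R from 8 -> L from 91 -> R from 9 -> R from 10 -> R from 21

In-order: [8, 9, 10, 21, 79, 91]


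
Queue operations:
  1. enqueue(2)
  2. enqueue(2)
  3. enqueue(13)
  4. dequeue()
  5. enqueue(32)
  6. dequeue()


enqueue(2) -> [2]
enqueue(2) -> [2, 2]
enqueue(13) -> [2, 2, 13]
dequeue()->2, [2, 13]
enqueue(32) -> [2, 13, 32]
dequeue()->2, [13, 32]

Final queue: [13, 32]


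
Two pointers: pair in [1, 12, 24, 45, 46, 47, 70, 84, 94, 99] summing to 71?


lo=0(1)+hi=9(99)=100
lo=0(1)+hi=8(94)=95
lo=0(1)+hi=7(84)=85
lo=0(1)+hi=6(70)=71

Yes: 1+70=71


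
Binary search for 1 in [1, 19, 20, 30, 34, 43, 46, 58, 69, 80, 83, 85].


Step 1: lo=0, hi=11, mid=5, val=43
Step 2: lo=0, hi=4, mid=2, val=20
Step 3: lo=0, hi=1, mid=0, val=1

Found at index 0


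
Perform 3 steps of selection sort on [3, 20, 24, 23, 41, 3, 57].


Initial: [3, 20, 24, 23, 41, 3, 57]
Step 1: min=3 at 0
  Swap: [3, 20, 24, 23, 41, 3, 57]
Step 2: min=3 at 5
  Swap: [3, 3, 24, 23, 41, 20, 57]
Step 3: min=20 at 5
  Swap: [3, 3, 20, 23, 41, 24, 57]

After 3 steps: [3, 3, 20, 23, 41, 24, 57]


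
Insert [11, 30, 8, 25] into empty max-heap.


Insert 11: [11]
Insert 30: [30, 11]
Insert 8: [30, 11, 8]
Insert 25: [30, 25, 8, 11]

Final heap: [30, 25, 8, 11]


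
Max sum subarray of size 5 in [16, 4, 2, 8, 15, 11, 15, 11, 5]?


[0:5]: 45
[1:6]: 40
[2:7]: 51
[3:8]: 60
[4:9]: 57

Max: 60 at [3:8]


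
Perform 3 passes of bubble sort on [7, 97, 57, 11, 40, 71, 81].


Initial: [7, 97, 57, 11, 40, 71, 81]
Pass 1: [7, 57, 11, 40, 71, 81, 97] (5 swaps)
Pass 2: [7, 11, 40, 57, 71, 81, 97] (2 swaps)
Pass 3: [7, 11, 40, 57, 71, 81, 97] (0 swaps)

After 3 passes: [7, 11, 40, 57, 71, 81, 97]


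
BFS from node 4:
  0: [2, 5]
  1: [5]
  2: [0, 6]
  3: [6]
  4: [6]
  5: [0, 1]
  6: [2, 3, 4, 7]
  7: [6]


Visit 4, enqueue [6]
Visit 6, enqueue [2, 3, 7]
Visit 2, enqueue [0]
Visit 3, enqueue []
Visit 7, enqueue []
Visit 0, enqueue [5]
Visit 5, enqueue [1]
Visit 1, enqueue []

BFS order: [4, 6, 2, 3, 7, 0, 5, 1]


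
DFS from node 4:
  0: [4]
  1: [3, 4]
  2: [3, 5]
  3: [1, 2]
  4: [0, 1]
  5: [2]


Visit 4, push [1, 0]
Visit 0, push []
Visit 1, push [3]
Visit 3, push [2]
Visit 2, push [5]
Visit 5, push []

DFS order: [4, 0, 1, 3, 2, 5]


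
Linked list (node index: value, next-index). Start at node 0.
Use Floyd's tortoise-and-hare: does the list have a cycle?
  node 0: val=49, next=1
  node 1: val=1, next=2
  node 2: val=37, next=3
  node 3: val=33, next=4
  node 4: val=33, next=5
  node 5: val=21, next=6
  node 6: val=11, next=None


Floyd's tortoise (slow, +1) and hare (fast, +2):
  init: slow=0, fast=0
  step 1: slow=1, fast=2
  step 2: slow=2, fast=4
  step 3: slow=3, fast=6
  step 4: fast -> None, no cycle

Cycle: no


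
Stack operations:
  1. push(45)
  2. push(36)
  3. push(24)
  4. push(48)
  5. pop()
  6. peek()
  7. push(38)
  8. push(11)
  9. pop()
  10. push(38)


push(45) -> [45]
push(36) -> [45, 36]
push(24) -> [45, 36, 24]
push(48) -> [45, 36, 24, 48]
pop()->48, [45, 36, 24]
peek()->24
push(38) -> [45, 36, 24, 38]
push(11) -> [45, 36, 24, 38, 11]
pop()->11, [45, 36, 24, 38]
push(38) -> [45, 36, 24, 38, 38]

Final stack: [45, 36, 24, 38, 38]


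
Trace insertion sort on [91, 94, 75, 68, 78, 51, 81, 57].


Initial: [91, 94, 75, 68, 78, 51, 81, 57]
Insert 94: [91, 94, 75, 68, 78, 51, 81, 57]
Insert 75: [75, 91, 94, 68, 78, 51, 81, 57]
Insert 68: [68, 75, 91, 94, 78, 51, 81, 57]
Insert 78: [68, 75, 78, 91, 94, 51, 81, 57]
Insert 51: [51, 68, 75, 78, 91, 94, 81, 57]
Insert 81: [51, 68, 75, 78, 81, 91, 94, 57]
Insert 57: [51, 57, 68, 75, 78, 81, 91, 94]

Sorted: [51, 57, 68, 75, 78, 81, 91, 94]


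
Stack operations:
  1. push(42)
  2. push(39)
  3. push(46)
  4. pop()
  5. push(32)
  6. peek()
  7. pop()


push(42) -> [42]
push(39) -> [42, 39]
push(46) -> [42, 39, 46]
pop()->46, [42, 39]
push(32) -> [42, 39, 32]
peek()->32
pop()->32, [42, 39]

Final stack: [42, 39]


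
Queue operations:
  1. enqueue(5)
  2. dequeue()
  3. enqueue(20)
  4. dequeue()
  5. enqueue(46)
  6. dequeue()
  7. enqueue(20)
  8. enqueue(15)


enqueue(5) -> [5]
dequeue()->5, []
enqueue(20) -> [20]
dequeue()->20, []
enqueue(46) -> [46]
dequeue()->46, []
enqueue(20) -> [20]
enqueue(15) -> [20, 15]

Final queue: [20, 15]


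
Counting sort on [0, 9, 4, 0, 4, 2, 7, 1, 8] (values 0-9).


Input: [0, 9, 4, 0, 4, 2, 7, 1, 8]
Counts: [2, 1, 1, 0, 2, 0, 0, 1, 1, 1]

Sorted: [0, 0, 1, 2, 4, 4, 7, 8, 9]


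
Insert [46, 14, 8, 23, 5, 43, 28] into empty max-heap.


Insert 46: [46]
Insert 14: [46, 14]
Insert 8: [46, 14, 8]
Insert 23: [46, 23, 8, 14]
Insert 5: [46, 23, 8, 14, 5]
Insert 43: [46, 23, 43, 14, 5, 8]
Insert 28: [46, 23, 43, 14, 5, 8, 28]

Final heap: [46, 23, 43, 14, 5, 8, 28]


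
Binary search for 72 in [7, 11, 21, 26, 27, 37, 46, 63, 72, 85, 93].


Step 1: lo=0, hi=10, mid=5, val=37
Step 2: lo=6, hi=10, mid=8, val=72

Found at index 8


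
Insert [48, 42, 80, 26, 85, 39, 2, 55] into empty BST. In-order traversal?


Insert 48: root
Insert 42: L from 48
Insert 80: R from 48
Insert 26: L from 48 -> L from 42
Insert 85: R from 48 -> R from 80
Insert 39: L from 48 -> L from 42 -> R from 26
Insert 2: L from 48 -> L from 42 -> L from 26
Insert 55: R from 48 -> L from 80

In-order: [2, 26, 39, 42, 48, 55, 80, 85]


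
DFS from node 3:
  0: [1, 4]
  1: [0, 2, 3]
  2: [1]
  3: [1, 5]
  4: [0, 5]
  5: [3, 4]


Visit 3, push [5, 1]
Visit 1, push [2, 0]
Visit 0, push [4]
Visit 4, push [5]
Visit 5, push []
Visit 2, push []

DFS order: [3, 1, 0, 4, 5, 2]


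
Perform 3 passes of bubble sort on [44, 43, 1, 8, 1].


Initial: [44, 43, 1, 8, 1]
Pass 1: [43, 1, 8, 1, 44] (4 swaps)
Pass 2: [1, 8, 1, 43, 44] (3 swaps)
Pass 3: [1, 1, 8, 43, 44] (1 swaps)

After 3 passes: [1, 1, 8, 43, 44]


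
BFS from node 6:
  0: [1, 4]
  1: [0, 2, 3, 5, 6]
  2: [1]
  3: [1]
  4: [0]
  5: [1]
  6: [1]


Visit 6, enqueue [1]
Visit 1, enqueue [0, 2, 3, 5]
Visit 0, enqueue [4]
Visit 2, enqueue []
Visit 3, enqueue []
Visit 5, enqueue []
Visit 4, enqueue []

BFS order: [6, 1, 0, 2, 3, 5, 4]


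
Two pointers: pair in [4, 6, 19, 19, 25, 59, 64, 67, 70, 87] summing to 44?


lo=0(4)+hi=9(87)=91
lo=0(4)+hi=8(70)=74
lo=0(4)+hi=7(67)=71
lo=0(4)+hi=6(64)=68
lo=0(4)+hi=5(59)=63
lo=0(4)+hi=4(25)=29
lo=1(6)+hi=4(25)=31
lo=2(19)+hi=4(25)=44

Yes: 19+25=44


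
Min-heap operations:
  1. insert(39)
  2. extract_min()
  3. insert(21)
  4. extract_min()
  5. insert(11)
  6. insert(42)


insert(39) -> [39]
extract_min()->39, []
insert(21) -> [21]
extract_min()->21, []
insert(11) -> [11]
insert(42) -> [11, 42]

Final heap: [11, 42]


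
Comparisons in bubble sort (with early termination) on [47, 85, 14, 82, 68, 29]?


Algorithm: bubble sort (with early termination)
Input: [47, 85, 14, 82, 68, 29]
Sorted: [14, 29, 47, 68, 82, 85]

15


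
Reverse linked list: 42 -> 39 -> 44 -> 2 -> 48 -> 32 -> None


Step 1: curr=42, set curr.next=prev(None) | reversed so far: 42
Step 2: curr=39, set curr.next=prev(42) | reversed so far: 39 -> 42
Step 3: curr=44, set curr.next=prev(39) | reversed so far: 44 -> 39 -> 42
Step 4: curr=2, set curr.next=prev(44) | reversed so far: 2 -> 44 -> 39 -> 42
Step 5: curr=48, set curr.next=prev(2) | reversed so far: 48 -> 2 -> 44 -> 39 -> 42
Step 6: curr=32, set curr.next=prev(48) | reversed so far: 32 -> 48 -> 2 -> 44 -> 39 -> 42

32 -> 48 -> 2 -> 44 -> 39 -> 42 -> None


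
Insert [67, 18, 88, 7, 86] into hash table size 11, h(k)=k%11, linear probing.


Insert 67: h=1 -> slot 1
Insert 18: h=7 -> slot 7
Insert 88: h=0 -> slot 0
Insert 7: h=7, 1 probes -> slot 8
Insert 86: h=9 -> slot 9

Table: [88, 67, None, None, None, None, None, 18, 7, 86, None]


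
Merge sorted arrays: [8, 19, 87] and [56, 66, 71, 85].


Take 8 from A
Take 19 from A
Take 56 from B
Take 66 from B
Take 71 from B
Take 85 from B

Merged: [8, 19, 56, 66, 71, 85, 87]


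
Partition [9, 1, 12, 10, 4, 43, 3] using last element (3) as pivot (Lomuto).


Pivot: 3
  1 <= 3: swap -> [1, 9, 12, 10, 4, 43, 3]
Place pivot at 1: [1, 3, 12, 10, 4, 43, 9]

Partitioned: [1, 3, 12, 10, 4, 43, 9]


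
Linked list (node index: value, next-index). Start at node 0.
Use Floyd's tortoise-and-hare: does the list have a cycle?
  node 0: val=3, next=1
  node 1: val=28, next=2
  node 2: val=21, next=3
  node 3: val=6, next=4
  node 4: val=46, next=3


Floyd's tortoise (slow, +1) and hare (fast, +2):
  init: slow=0, fast=0
  step 1: slow=1, fast=2
  step 2: slow=2, fast=4
  step 3: slow=3, fast=4
  step 4: slow=4, fast=4
  slow == fast at node 4: cycle detected

Cycle: yes


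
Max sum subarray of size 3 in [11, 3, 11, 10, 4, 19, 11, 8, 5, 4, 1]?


[0:3]: 25
[1:4]: 24
[2:5]: 25
[3:6]: 33
[4:7]: 34
[5:8]: 38
[6:9]: 24
[7:10]: 17
[8:11]: 10

Max: 38 at [5:8]


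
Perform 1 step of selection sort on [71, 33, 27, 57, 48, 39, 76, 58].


Initial: [71, 33, 27, 57, 48, 39, 76, 58]
Step 1: min=27 at 2
  Swap: [27, 33, 71, 57, 48, 39, 76, 58]

After 1 step: [27, 33, 71, 57, 48, 39, 76, 58]


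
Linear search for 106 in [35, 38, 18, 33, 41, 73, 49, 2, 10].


i=0: 35!=106
i=1: 38!=106
i=2: 18!=106
i=3: 33!=106
i=4: 41!=106
i=5: 73!=106
i=6: 49!=106
i=7: 2!=106
i=8: 10!=106

Not found, 9 comps


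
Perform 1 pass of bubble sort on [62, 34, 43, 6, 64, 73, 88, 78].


Initial: [62, 34, 43, 6, 64, 73, 88, 78]
Pass 1: [34, 43, 6, 62, 64, 73, 78, 88] (4 swaps)

After 1 pass: [34, 43, 6, 62, 64, 73, 78, 88]


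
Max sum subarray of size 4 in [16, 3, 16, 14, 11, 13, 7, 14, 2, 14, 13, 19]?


[0:4]: 49
[1:5]: 44
[2:6]: 54
[3:7]: 45
[4:8]: 45
[5:9]: 36
[6:10]: 37
[7:11]: 43
[8:12]: 48

Max: 54 at [2:6]


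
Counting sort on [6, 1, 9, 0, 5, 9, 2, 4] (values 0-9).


Input: [6, 1, 9, 0, 5, 9, 2, 4]
Counts: [1, 1, 1, 0, 1, 1, 1, 0, 0, 2]

Sorted: [0, 1, 2, 4, 5, 6, 9, 9]


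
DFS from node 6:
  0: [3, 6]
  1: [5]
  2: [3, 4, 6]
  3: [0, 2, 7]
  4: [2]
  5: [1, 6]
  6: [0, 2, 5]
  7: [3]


Visit 6, push [5, 2, 0]
Visit 0, push [3]
Visit 3, push [7, 2]
Visit 2, push [4]
Visit 4, push []
Visit 7, push []
Visit 5, push [1]
Visit 1, push []

DFS order: [6, 0, 3, 2, 4, 7, 5, 1]


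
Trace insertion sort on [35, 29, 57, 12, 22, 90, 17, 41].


Initial: [35, 29, 57, 12, 22, 90, 17, 41]
Insert 29: [29, 35, 57, 12, 22, 90, 17, 41]
Insert 57: [29, 35, 57, 12, 22, 90, 17, 41]
Insert 12: [12, 29, 35, 57, 22, 90, 17, 41]
Insert 22: [12, 22, 29, 35, 57, 90, 17, 41]
Insert 90: [12, 22, 29, 35, 57, 90, 17, 41]
Insert 17: [12, 17, 22, 29, 35, 57, 90, 41]
Insert 41: [12, 17, 22, 29, 35, 41, 57, 90]

Sorted: [12, 17, 22, 29, 35, 41, 57, 90]


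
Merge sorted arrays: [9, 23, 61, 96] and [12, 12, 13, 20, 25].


Take 9 from A
Take 12 from B
Take 12 from B
Take 13 from B
Take 20 from B
Take 23 from A
Take 25 from B

Merged: [9, 12, 12, 13, 20, 23, 25, 61, 96]


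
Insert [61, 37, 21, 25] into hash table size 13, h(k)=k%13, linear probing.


Insert 61: h=9 -> slot 9
Insert 37: h=11 -> slot 11
Insert 21: h=8 -> slot 8
Insert 25: h=12 -> slot 12

Table: [None, None, None, None, None, None, None, None, 21, 61, None, 37, 25]


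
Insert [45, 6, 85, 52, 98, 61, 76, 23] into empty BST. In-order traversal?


Insert 45: root
Insert 6: L from 45
Insert 85: R from 45
Insert 52: R from 45 -> L from 85
Insert 98: R from 45 -> R from 85
Insert 61: R from 45 -> L from 85 -> R from 52
Insert 76: R from 45 -> L from 85 -> R from 52 -> R from 61
Insert 23: L from 45 -> R from 6

In-order: [6, 23, 45, 52, 61, 76, 85, 98]


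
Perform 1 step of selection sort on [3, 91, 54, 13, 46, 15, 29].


Initial: [3, 91, 54, 13, 46, 15, 29]
Step 1: min=3 at 0
  Swap: [3, 91, 54, 13, 46, 15, 29]

After 1 step: [3, 91, 54, 13, 46, 15, 29]


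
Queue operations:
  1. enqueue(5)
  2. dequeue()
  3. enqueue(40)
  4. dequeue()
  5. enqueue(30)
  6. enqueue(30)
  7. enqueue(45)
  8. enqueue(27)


enqueue(5) -> [5]
dequeue()->5, []
enqueue(40) -> [40]
dequeue()->40, []
enqueue(30) -> [30]
enqueue(30) -> [30, 30]
enqueue(45) -> [30, 30, 45]
enqueue(27) -> [30, 30, 45, 27]

Final queue: [30, 30, 45, 27]


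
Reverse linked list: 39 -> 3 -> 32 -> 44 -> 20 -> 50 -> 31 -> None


Step 1: curr=39, set curr.next=prev(None) | reversed so far: 39
Step 2: curr=3, set curr.next=prev(39) | reversed so far: 3 -> 39
Step 3: curr=32, set curr.next=prev(3) | reversed so far: 32 -> 3 -> 39
Step 4: curr=44, set curr.next=prev(32) | reversed so far: 44 -> 32 -> 3 -> 39
Step 5: curr=20, set curr.next=prev(44) | reversed so far: 20 -> 44 -> 32 -> 3 -> 39
Step 6: curr=50, set curr.next=prev(20) | reversed so far: 50 -> 20 -> 44 -> 32 -> 3 -> 39
Step 7: curr=31, set curr.next=prev(50) | reversed so far: 31 -> 50 -> 20 -> 44 -> 32 -> 3 -> 39

31 -> 50 -> 20 -> 44 -> 32 -> 3 -> 39 -> None


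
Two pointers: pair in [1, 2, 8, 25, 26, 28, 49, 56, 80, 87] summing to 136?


lo=0(1)+hi=9(87)=88
lo=1(2)+hi=9(87)=89
lo=2(8)+hi=9(87)=95
lo=3(25)+hi=9(87)=112
lo=4(26)+hi=9(87)=113
lo=5(28)+hi=9(87)=115
lo=6(49)+hi=9(87)=136

Yes: 49+87=136


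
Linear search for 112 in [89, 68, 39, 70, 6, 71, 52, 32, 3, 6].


i=0: 89!=112
i=1: 68!=112
i=2: 39!=112
i=3: 70!=112
i=4: 6!=112
i=5: 71!=112
i=6: 52!=112
i=7: 32!=112
i=8: 3!=112
i=9: 6!=112

Not found, 10 comps


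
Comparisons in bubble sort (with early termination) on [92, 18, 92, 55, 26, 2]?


Algorithm: bubble sort (with early termination)
Input: [92, 18, 92, 55, 26, 2]
Sorted: [2, 18, 26, 55, 92, 92]

15


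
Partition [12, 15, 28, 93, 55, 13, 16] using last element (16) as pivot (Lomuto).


Pivot: 16
  12 <= 16: advance i (no swap)
  15 <= 16: advance i (no swap)
  13 <= 16: swap -> [12, 15, 13, 93, 55, 28, 16]
Place pivot at 3: [12, 15, 13, 16, 55, 28, 93]

Partitioned: [12, 15, 13, 16, 55, 28, 93]


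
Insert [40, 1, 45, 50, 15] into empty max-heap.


Insert 40: [40]
Insert 1: [40, 1]
Insert 45: [45, 1, 40]
Insert 50: [50, 45, 40, 1]
Insert 15: [50, 45, 40, 1, 15]

Final heap: [50, 45, 40, 1, 15]


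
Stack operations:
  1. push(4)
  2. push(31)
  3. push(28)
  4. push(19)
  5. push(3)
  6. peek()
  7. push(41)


push(4) -> [4]
push(31) -> [4, 31]
push(28) -> [4, 31, 28]
push(19) -> [4, 31, 28, 19]
push(3) -> [4, 31, 28, 19, 3]
peek()->3
push(41) -> [4, 31, 28, 19, 3, 41]

Final stack: [4, 31, 28, 19, 3, 41]


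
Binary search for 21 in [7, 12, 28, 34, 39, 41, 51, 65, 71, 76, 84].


Step 1: lo=0, hi=10, mid=5, val=41
Step 2: lo=0, hi=4, mid=2, val=28
Step 3: lo=0, hi=1, mid=0, val=7
Step 4: lo=1, hi=1, mid=1, val=12

Not found


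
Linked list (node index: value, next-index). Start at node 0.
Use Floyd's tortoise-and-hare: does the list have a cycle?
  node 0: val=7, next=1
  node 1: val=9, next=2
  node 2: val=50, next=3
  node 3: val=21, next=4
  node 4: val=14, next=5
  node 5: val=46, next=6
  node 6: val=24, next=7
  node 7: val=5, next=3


Floyd's tortoise (slow, +1) and hare (fast, +2):
  init: slow=0, fast=0
  step 1: slow=1, fast=2
  step 2: slow=2, fast=4
  step 3: slow=3, fast=6
  step 4: slow=4, fast=3
  step 5: slow=5, fast=5
  slow == fast at node 5: cycle detected

Cycle: yes


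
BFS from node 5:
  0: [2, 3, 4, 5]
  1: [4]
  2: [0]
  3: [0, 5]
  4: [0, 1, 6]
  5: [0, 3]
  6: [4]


Visit 5, enqueue [0, 3]
Visit 0, enqueue [2, 4]
Visit 3, enqueue []
Visit 2, enqueue []
Visit 4, enqueue [1, 6]
Visit 1, enqueue []
Visit 6, enqueue []

BFS order: [5, 0, 3, 2, 4, 1, 6]


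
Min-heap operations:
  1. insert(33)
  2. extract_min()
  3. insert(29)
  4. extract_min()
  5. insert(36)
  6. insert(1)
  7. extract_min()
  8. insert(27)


insert(33) -> [33]
extract_min()->33, []
insert(29) -> [29]
extract_min()->29, []
insert(36) -> [36]
insert(1) -> [1, 36]
extract_min()->1, [36]
insert(27) -> [27, 36]

Final heap: [27, 36]


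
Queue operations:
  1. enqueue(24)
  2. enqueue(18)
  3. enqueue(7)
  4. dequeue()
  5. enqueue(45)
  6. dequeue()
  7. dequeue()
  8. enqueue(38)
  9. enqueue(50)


enqueue(24) -> [24]
enqueue(18) -> [24, 18]
enqueue(7) -> [24, 18, 7]
dequeue()->24, [18, 7]
enqueue(45) -> [18, 7, 45]
dequeue()->18, [7, 45]
dequeue()->7, [45]
enqueue(38) -> [45, 38]
enqueue(50) -> [45, 38, 50]

Final queue: [45, 38, 50]


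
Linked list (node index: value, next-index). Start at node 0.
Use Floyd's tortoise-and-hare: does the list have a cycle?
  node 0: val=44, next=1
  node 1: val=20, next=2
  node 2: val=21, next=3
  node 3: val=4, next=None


Floyd's tortoise (slow, +1) and hare (fast, +2):
  init: slow=0, fast=0
  step 1: slow=1, fast=2
  step 2: fast 2->3->None, no cycle

Cycle: no


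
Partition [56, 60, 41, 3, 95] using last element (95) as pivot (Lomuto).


Pivot: 95
  56 <= 95: advance i (no swap)
  60 <= 95: advance i (no swap)
  41 <= 95: advance i (no swap)
  3 <= 95: advance i (no swap)
Place pivot at 4: [56, 60, 41, 3, 95]

Partitioned: [56, 60, 41, 3, 95]


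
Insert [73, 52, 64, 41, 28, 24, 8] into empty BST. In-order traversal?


Insert 73: root
Insert 52: L from 73
Insert 64: L from 73 -> R from 52
Insert 41: L from 73 -> L from 52
Insert 28: L from 73 -> L from 52 -> L from 41
Insert 24: L from 73 -> L from 52 -> L from 41 -> L from 28
Insert 8: L from 73 -> L from 52 -> L from 41 -> L from 28 -> L from 24

In-order: [8, 24, 28, 41, 52, 64, 73]


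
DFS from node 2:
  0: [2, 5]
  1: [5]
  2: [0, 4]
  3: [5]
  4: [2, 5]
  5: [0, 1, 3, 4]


Visit 2, push [4, 0]
Visit 0, push [5]
Visit 5, push [4, 3, 1]
Visit 1, push []
Visit 3, push []
Visit 4, push []

DFS order: [2, 0, 5, 1, 3, 4]


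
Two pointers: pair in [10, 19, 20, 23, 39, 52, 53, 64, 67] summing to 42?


lo=0(10)+hi=8(67)=77
lo=0(10)+hi=7(64)=74
lo=0(10)+hi=6(53)=63
lo=0(10)+hi=5(52)=62
lo=0(10)+hi=4(39)=49
lo=0(10)+hi=3(23)=33
lo=1(19)+hi=3(23)=42

Yes: 19+23=42


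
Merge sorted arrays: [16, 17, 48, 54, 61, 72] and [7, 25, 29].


Take 7 from B
Take 16 from A
Take 17 from A
Take 25 from B
Take 29 from B

Merged: [7, 16, 17, 25, 29, 48, 54, 61, 72]


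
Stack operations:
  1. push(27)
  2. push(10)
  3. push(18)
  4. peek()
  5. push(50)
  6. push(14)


push(27) -> [27]
push(10) -> [27, 10]
push(18) -> [27, 10, 18]
peek()->18
push(50) -> [27, 10, 18, 50]
push(14) -> [27, 10, 18, 50, 14]

Final stack: [27, 10, 18, 50, 14]


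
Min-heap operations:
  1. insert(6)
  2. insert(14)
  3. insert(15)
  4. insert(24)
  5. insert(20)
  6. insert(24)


insert(6) -> [6]
insert(14) -> [6, 14]
insert(15) -> [6, 14, 15]
insert(24) -> [6, 14, 15, 24]
insert(20) -> [6, 14, 15, 24, 20]
insert(24) -> [6, 14, 15, 24, 20, 24]

Final heap: [6, 14, 15, 24, 20, 24]


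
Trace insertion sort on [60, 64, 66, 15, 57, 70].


Initial: [60, 64, 66, 15, 57, 70]
Insert 64: [60, 64, 66, 15, 57, 70]
Insert 66: [60, 64, 66, 15, 57, 70]
Insert 15: [15, 60, 64, 66, 57, 70]
Insert 57: [15, 57, 60, 64, 66, 70]
Insert 70: [15, 57, 60, 64, 66, 70]

Sorted: [15, 57, 60, 64, 66, 70]


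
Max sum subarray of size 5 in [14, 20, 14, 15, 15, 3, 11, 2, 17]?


[0:5]: 78
[1:6]: 67
[2:7]: 58
[3:8]: 46
[4:9]: 48

Max: 78 at [0:5]


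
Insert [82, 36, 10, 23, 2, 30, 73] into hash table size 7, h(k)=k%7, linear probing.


Insert 82: h=5 -> slot 5
Insert 36: h=1 -> slot 1
Insert 10: h=3 -> slot 3
Insert 23: h=2 -> slot 2
Insert 2: h=2, 2 probes -> slot 4
Insert 30: h=2, 4 probes -> slot 6
Insert 73: h=3, 4 probes -> slot 0

Table: [73, 36, 23, 10, 2, 82, 30]


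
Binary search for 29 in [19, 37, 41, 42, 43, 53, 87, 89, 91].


Step 1: lo=0, hi=8, mid=4, val=43
Step 2: lo=0, hi=3, mid=1, val=37
Step 3: lo=0, hi=0, mid=0, val=19

Not found
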